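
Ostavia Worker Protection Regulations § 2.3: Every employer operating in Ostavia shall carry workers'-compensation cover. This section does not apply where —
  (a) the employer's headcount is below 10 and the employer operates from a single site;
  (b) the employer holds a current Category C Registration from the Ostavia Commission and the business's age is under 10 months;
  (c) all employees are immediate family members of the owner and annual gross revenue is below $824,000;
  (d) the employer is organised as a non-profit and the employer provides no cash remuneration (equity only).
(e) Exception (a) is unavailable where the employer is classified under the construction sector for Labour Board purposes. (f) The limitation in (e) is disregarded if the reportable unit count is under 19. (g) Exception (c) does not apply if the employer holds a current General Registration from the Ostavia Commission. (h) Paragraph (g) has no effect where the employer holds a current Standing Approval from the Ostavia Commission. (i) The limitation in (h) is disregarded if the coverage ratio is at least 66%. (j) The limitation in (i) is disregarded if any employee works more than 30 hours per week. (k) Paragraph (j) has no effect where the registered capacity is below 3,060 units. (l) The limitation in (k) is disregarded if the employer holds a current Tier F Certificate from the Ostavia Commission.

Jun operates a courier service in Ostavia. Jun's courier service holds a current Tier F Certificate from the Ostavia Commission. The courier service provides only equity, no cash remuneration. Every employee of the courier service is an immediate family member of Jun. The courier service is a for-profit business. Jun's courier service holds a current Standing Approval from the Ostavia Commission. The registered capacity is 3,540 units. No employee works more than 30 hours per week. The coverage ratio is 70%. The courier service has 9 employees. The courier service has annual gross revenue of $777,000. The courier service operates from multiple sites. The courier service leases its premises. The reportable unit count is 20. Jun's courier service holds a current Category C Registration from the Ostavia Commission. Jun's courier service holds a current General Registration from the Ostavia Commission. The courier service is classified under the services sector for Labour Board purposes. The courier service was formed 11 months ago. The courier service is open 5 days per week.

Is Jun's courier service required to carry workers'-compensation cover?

Exception (a) does not apply: the employer operates from multiple sites.
Exception (b) requires that the business's age is under 10 months; but the business's age is 11 months, not under 10 months, so (b) is unavailable.
Exception (c) is satisfied on its face — every employee is an immediate family member; annual gross revenue is $777,000, below the $824,000 limit. However, paragraphs (g)–(l) must be considered: (g) operates against (c): a current General Registration is held. (h) operates (a current Standing Approval is held), but is set aside by (i): (i) operates against (h): the coverage ratio is 70%, meeting the 66% threshold. (j) is not engaged (no employee exceeds 30 hours/week), so (i) stands. (c) is therefore removed.
Exception (d) fails — the employer is for-profit.
Every exception is unavailable, so the rule governs.

Yes — Jun's courier service must carry workers'-compensation cover.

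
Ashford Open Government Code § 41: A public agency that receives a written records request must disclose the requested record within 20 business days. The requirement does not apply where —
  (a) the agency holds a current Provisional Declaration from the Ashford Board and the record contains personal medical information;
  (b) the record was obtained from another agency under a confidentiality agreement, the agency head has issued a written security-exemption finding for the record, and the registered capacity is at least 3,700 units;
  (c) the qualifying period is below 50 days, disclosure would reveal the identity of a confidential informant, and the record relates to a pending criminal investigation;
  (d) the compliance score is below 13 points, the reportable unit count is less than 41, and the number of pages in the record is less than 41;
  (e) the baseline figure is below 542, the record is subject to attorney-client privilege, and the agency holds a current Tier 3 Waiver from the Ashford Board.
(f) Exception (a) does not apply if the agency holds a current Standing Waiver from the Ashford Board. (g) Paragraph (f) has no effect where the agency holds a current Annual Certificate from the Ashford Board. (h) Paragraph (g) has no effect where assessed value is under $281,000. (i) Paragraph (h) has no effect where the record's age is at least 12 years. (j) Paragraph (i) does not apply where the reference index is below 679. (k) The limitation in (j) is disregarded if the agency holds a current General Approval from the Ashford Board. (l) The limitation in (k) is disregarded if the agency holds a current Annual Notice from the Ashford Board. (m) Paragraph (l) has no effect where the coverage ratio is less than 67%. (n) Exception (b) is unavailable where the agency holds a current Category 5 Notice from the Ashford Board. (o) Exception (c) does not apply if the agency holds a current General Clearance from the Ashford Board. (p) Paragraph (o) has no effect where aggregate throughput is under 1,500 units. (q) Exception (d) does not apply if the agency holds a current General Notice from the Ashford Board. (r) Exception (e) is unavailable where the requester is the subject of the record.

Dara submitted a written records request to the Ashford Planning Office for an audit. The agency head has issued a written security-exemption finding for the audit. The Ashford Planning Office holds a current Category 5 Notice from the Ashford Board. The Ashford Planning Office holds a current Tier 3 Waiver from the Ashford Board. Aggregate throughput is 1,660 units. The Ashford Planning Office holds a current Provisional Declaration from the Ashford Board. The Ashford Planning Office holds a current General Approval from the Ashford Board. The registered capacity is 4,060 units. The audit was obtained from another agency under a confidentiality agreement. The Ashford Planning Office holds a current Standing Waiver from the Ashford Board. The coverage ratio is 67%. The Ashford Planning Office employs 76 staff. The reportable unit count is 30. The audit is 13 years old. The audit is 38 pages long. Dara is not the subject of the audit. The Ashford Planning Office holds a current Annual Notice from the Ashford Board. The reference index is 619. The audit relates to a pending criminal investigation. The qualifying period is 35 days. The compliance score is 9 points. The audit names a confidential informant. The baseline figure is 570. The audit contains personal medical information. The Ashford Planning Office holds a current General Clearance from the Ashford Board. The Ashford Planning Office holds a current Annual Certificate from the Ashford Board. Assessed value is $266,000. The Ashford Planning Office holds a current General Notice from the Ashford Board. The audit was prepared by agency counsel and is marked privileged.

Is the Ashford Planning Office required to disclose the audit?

Exception (a) is satisfied on its face — a current Provisional Declaration is held; the audit contains personal medical information. Turning to paragraphs (f)–(m): (f) applies — a current Standing Waiver is held. (g) is engaged (a current Annual Certificate is held), but yields to (h): (h) applies — assessed value is $266,000, under the $281,000 limit. (i) applies (the record's age is 13 years, meeting the 12 years threshold), but is overridden by (j): (j) is engaged — the reference index is 619, below the 679 limit. (k) would limit (j) — a current General Approval is held — but (l) sets (k) aside: (l) operates against (k): a current Annual Notice is held. (m) is inapplicable (the coverage ratio is 67%, not less than 67%), so (l) stands. (a) is therefore removed.
Exception (b) is satisfied on its face — the audit was obtained under a confidentiality agreement; a written security-exemption finding has been issued; the registered capacity is 4,060 units, meeting the 3,700 units threshold. But applying paragraph (n): (n) is engaged — a current Category 5 Notice is held. Exception (b) does not apply.
All of (c)'s requirements are met (the qualifying period is 35 days, below the 50 days limit; the audit names a confidential informant; the audit relates to a pending investigation). But: (o) applies — a current General Clearance is held. (p), which would lift (o), does not operate here — aggregate throughput is 1,660 units, not under 1,500 units. So (c) is unavailable.
All of (d)'s requirements are met (the compliance score is 9 points, below the 13 points limit; the reportable unit count is 30, less than the 41 limit; the number of pages in the record is 38, less than the 41 limit). However, paragraph (q) must be considered: (q) is triggered — a current General Notice is held. Exception (d) does not apply.
Exception (e) requires that the baseline figure is below 542; but the baseline figure is 570, not below 542, so (e) is unavailable.
Every exception is unavailable, so the rule governs.

Yes — the Ashford Planning Office must disclose the audit.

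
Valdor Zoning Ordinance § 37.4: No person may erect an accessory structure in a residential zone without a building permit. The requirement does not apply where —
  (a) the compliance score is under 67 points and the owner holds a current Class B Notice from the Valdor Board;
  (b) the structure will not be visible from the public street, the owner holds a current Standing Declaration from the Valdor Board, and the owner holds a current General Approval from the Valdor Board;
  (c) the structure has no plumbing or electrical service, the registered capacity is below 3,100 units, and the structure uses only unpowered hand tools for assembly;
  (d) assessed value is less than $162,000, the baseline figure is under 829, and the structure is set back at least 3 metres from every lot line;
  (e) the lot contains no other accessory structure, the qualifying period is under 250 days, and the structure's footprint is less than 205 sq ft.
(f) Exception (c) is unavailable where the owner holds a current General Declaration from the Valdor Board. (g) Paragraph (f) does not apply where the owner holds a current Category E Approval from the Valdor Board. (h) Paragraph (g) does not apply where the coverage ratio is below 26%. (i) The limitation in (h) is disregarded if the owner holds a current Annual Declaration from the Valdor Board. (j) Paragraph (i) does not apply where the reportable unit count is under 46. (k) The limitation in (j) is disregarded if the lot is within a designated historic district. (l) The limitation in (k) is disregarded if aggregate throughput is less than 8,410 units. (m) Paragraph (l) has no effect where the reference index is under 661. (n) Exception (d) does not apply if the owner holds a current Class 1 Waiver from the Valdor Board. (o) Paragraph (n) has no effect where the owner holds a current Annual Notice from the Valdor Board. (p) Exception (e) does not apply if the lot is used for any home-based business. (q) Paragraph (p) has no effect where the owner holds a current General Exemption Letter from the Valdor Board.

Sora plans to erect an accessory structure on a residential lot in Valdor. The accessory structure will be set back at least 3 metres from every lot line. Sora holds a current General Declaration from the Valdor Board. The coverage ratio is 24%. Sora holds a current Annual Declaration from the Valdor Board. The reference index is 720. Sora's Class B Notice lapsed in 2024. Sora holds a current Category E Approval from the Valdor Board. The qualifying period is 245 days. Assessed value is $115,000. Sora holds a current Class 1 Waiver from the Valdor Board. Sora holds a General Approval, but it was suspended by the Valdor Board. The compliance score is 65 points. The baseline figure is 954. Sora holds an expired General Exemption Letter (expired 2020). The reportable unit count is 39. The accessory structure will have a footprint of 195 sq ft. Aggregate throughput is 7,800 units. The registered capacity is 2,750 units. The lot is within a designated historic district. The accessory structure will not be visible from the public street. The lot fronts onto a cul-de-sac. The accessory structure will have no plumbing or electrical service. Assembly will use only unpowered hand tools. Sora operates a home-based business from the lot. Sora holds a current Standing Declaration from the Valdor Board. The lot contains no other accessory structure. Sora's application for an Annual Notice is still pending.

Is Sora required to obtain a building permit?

Yes — Sora must obtain a building permit.

Exception (a) does not apply: no current Class B Notice is held.
Exception (b) fails — there is no General Approval in force.
Exception (c)'s conditions are all satisfied: there is no plumbing or electrical service; the registered capacity is 2,750 units, below the 3,100 units limit; assembly uses only hand tools. Turning to paragraphs (f)–(m): (f) operates against (c): a current General Declaration is held. (g) would limit (f) — a current Category E Approval is held — but (h) sets (g) aside: (h) is engaged — the coverage ratio is 24%, below the 26% limit. (i) is engaged (a current Annual Declaration is held), but is set aside by (j): (j) is triggered — the reportable unit count is 39, under the 46 limit. (k) applies (the lot is in a historic district), but is itself disapplied by (l): (l) is triggered — aggregate throughput is 7,800 units, less than the 8,410 units limit. (m) is inapplicable (the reference index is 720, not under 661), so (l) stands. (c) is therefore removed.
Exception (d) requires that the baseline figure is under 829; but the baseline figure is 954, not under 829, so (d) is unavailable.
Exception (e) is satisfied on its face — the lot has no other accessory structure; the qualifying period is 245 days, under the 250 days limit; the structure's footprint is 195 sq ft, less than the 205 sq ft limit. But: (p) is triggered — a home-based business operates on the lot. (q), which would lift (p), is not engaged — no current General Exemption Letter is held. Exception (e) does not apply.
None of the exceptions is available; § 37.4 applies in full.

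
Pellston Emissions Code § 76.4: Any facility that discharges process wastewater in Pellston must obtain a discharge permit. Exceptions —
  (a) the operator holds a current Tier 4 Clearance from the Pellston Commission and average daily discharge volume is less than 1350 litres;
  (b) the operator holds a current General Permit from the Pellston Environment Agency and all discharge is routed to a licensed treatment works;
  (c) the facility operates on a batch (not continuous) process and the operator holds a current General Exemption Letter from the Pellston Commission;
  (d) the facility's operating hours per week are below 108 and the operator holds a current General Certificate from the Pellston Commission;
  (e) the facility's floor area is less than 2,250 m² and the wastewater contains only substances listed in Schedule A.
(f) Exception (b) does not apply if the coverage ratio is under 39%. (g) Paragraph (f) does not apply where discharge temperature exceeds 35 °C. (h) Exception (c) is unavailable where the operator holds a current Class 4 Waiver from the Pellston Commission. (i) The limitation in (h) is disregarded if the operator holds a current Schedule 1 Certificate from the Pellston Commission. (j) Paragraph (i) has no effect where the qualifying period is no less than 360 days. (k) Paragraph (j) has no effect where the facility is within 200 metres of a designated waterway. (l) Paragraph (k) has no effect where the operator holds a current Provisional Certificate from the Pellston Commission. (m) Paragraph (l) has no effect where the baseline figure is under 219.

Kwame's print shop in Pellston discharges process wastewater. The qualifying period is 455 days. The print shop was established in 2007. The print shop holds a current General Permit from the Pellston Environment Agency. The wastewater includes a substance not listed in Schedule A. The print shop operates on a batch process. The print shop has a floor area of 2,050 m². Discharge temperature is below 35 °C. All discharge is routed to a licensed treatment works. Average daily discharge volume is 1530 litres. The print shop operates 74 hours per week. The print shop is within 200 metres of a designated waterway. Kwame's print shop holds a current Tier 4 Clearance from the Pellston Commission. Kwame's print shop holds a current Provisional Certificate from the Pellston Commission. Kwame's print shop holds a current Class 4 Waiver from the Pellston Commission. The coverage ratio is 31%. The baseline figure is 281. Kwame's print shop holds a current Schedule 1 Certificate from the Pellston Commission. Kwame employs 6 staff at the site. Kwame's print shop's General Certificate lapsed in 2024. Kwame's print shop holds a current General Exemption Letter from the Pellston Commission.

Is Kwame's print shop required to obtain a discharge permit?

Exception (a) requires that average daily discharge volume is less than 1350 litres; but average daily discharge volume is 1530 litres, not less than 1350 litres, so (a) is unavailable.
Exception (b): a current General Permit is held; discharge is routed to a licensed treatment works — every condition holds. However, paragraphs (f)–(g) must be considered: (f) operates against (b): the coverage ratio is 31%, under the 39% limit. (g), which would lift (f), does not operate here — discharge temperature is below 35 °C. (b) is therefore removed.
All of (c)'s requirements are met (the facility operates on a batch process; a current General Exemption Letter is held). However, paragraphs (h)–(m) must be considered: (h) operates — a current Class 4 Waiver is held. (i) would limit (h) — a current Schedule 1 Certificate is held — but (j) sets (i) aside: (j) operates against (i): the qualifying period is 455 days, meeting the 360 days threshold. (k) applies (the print shop is within 200 m of a designated waterway), but yields to (l): (l) operates against (k): a current Provisional Certificate is held. (m), which would lift (l), does not operate here — the baseline figure is 281, not under 219. (c) is therefore removed.
Exception (d) fails — the General Certificate is not current.
Exception (e) fails — the wastewater includes a non-Schedule-A substance.
None of the exceptions is available; § 76.4 applies in full.

Yes — Kwame's print shop must obtain a discharge permit.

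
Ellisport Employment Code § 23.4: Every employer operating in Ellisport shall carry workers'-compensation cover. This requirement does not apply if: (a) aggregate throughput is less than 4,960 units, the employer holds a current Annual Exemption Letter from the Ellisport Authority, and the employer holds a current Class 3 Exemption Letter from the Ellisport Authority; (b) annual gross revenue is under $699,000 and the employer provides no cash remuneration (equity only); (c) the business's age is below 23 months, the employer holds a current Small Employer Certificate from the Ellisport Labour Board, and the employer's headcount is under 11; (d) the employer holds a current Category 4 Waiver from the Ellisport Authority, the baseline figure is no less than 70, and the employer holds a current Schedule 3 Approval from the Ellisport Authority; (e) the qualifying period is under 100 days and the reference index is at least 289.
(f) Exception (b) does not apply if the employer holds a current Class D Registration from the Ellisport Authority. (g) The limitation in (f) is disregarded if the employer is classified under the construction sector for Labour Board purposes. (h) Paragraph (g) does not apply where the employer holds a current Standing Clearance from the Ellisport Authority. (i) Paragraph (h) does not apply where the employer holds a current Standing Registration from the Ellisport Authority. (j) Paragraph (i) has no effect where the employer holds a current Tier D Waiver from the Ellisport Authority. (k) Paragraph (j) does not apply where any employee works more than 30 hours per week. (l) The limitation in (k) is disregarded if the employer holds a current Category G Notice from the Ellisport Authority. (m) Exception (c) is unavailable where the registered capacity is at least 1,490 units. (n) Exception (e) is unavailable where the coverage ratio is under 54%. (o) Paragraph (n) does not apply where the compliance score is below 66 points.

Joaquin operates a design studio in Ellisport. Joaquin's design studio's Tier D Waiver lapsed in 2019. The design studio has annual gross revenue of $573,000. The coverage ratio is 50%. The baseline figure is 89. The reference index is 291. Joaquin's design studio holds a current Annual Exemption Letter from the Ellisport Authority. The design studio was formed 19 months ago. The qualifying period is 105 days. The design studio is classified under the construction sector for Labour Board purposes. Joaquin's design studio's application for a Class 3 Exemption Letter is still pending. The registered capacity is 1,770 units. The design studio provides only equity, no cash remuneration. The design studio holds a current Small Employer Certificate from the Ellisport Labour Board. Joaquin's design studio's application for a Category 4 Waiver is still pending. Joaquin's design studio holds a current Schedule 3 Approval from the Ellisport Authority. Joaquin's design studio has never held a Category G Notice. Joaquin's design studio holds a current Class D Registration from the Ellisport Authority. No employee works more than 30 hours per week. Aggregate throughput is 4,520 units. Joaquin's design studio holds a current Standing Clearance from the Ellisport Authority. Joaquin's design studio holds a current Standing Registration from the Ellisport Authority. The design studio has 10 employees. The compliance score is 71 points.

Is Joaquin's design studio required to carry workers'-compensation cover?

No — exception (b) applies; Joaquin's design studio is not required to carry workers'-compensation cover.

Exception (a) does not apply: no current Class 3 Exemption Letter is held.
Exception (b)'s conditions are all satisfied: annual gross revenue is $573,000, under the $699,000 limit; remuneration is equity-only. Considering the limiting provisions: (f) is triggered (a current Class D Registration is held), but is set aside by (g): (g) operates against (f): the design studio is classified under the construction sector. (h) applies (a current Standing Clearance is held), but yields to (i): (i) is engaged — a current Standing Registration is held. (j) is inapplicable (no current Tier D Waiver is held), so (i) stands. Exception (b) stands.
Exception (c) is satisfied on its face — the business's age is 19 months, below the 23 months limit; a current Small Employer Certificate is held; the employer's headcount is 10, under the 11 limit. But applying paragraph (m): (m) applies — the registered capacity is 1,770 units, meeting the 1,490 units threshold. Exception (c) does not apply.
Exception (d) fails — the Category 4 Waiver is not current.
Exception (e) fails — the qualifying period is 105 days, not under 100 days.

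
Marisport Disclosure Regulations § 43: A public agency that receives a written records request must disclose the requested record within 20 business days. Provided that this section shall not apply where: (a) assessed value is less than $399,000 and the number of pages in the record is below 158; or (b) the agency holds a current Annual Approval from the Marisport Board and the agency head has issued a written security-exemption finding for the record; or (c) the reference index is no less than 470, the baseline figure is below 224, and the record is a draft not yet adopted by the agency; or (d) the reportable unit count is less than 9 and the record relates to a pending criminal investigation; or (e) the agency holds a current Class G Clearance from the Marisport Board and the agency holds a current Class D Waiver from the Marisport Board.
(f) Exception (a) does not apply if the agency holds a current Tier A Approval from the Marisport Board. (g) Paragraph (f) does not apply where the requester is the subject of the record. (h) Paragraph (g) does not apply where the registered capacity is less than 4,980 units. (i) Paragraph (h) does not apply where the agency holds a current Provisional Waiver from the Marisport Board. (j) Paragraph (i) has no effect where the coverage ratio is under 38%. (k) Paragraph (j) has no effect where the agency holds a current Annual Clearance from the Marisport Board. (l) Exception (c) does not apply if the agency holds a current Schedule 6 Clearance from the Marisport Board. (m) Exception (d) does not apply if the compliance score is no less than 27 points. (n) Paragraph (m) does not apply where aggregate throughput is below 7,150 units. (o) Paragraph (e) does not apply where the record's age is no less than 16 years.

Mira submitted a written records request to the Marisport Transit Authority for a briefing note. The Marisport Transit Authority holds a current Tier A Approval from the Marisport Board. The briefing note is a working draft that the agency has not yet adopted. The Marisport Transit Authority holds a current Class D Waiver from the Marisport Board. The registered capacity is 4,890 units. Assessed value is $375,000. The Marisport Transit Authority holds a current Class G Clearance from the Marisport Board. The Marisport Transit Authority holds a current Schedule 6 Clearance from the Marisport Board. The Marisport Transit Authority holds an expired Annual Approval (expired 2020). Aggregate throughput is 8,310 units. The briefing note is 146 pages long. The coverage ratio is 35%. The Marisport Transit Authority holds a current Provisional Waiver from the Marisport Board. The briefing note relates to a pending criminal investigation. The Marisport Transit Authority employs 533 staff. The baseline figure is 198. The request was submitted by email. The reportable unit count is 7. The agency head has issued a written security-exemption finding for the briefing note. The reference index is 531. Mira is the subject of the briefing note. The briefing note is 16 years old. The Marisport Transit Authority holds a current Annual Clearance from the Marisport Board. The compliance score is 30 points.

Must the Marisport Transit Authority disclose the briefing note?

No — exception (a) applies; the Marisport Transit Authority is not required to disclose the briefing note.

All of (a)'s requirements are met (assessed value is $375,000, less than the $399,000 limit; the number of pages in the record is 146, below the 158 limit). As to paragraphs (f)–(k): (f) is triggered (a current Tier A Approval is held), but is displaced by (g): (g) operates against (f): Mira is the subject of the briefing note. (h) is engaged (the registered capacity is 4,890 units, less than the 4,980 units limit), but is itself disapplied by (i): (i) applies — a current Provisional Waiver is held. (j) would limit (i) — the coverage ratio is 35%, under the 38% limit — but (k) sets (j) aside: (k) operates — a current Annual Clearance is held. Exception (a) stands.
Exception (b) does not apply: the Annual Approval is not current.
Exception (c): the reference index is 531, meeting the 470 threshold; the baseline figure is 198, below the 224 limit; the briefing note is an unadopted draft — every condition holds. However, paragraph (l) must be considered: (l) operates against (c): a current Schedule 6 Clearance is held. Exception (c) does not apply.
All of (d)'s requirements are met (the reportable unit count is 7, less than the 9 limit; the briefing note relates to a pending investigation). But: (m) operates against (d): the compliance score is 30 points, meeting the 27 points threshold. (n) does not operate here (aggregate throughput is 8,310 units, not below 7,150 units), so (m) stands. Exception (d) does not apply.
Exception (e) is satisfied on its face — a current Class G Clearance is held; a current Class D Waiver is held. But applying paragraph (o): (o) operates against (e): the record's age is 16 years, meeting the 16 years threshold. (e) is therefore removed.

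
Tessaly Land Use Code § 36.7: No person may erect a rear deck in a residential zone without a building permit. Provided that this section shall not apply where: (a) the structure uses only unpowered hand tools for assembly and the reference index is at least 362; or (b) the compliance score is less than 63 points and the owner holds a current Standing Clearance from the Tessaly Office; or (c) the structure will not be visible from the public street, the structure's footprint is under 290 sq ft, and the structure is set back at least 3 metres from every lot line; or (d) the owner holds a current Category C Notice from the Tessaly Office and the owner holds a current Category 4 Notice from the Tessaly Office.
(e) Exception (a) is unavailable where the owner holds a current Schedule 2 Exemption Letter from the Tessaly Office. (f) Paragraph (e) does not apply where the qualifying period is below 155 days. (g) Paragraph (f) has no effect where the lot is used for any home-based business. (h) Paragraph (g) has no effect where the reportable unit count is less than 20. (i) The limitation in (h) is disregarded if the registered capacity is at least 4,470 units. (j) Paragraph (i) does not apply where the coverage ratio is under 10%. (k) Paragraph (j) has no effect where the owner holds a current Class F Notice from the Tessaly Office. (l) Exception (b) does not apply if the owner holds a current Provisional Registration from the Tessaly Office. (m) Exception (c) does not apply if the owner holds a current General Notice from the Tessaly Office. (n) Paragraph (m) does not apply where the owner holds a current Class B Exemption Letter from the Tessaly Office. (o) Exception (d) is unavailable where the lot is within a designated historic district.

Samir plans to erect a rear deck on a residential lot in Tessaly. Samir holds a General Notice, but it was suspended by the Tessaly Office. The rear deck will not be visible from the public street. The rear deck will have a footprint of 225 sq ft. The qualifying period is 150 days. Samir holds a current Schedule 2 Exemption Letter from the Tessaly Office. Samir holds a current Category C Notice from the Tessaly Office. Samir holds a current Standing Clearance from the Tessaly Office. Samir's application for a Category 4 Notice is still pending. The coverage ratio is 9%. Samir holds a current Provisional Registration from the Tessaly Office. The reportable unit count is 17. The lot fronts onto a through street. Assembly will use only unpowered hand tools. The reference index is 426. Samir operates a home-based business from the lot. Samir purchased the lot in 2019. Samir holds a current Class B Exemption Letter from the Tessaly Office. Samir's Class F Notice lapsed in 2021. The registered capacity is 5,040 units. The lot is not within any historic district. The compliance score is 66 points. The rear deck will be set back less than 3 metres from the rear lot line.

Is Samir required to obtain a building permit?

All of (a)'s requirements are met (assembly uses only hand tools; the reference index is 426, meeting the 362 threshold). As to paragraphs (e)–(k): (e) applies (a current Schedule 2 Exemption Letter is held), but yields to (f): (f) operates against (e): the qualifying period is 150 days, below the 155 days limit. (g) would limit (f) — a home-based business operates on the lot — but (h) sets (g) aside: (h) operates against (g): the reportable unit count is 17, less than the 20 limit. (i) applies (the registered capacity is 5,040 units, meeting the 4,470 units threshold), but is displaced by (j): (j) operates against (i): the coverage ratio is 9%, under the 10% limit. (k), which would lift (j), is not engaged — no current Class F Notice is held. (a) remains available.
Exception (b) does not apply: the compliance score is 66 points, not less than 63 points.
Exception (c) fails — the rear setback is under 3 m.
Exception (d) requires that the owner holds a current Category 4 Notice from the Tessaly Office; but the Category 4 Notice is not current, so (d) is unavailable.

No — exception (a) applies; Samir does not need a building permit.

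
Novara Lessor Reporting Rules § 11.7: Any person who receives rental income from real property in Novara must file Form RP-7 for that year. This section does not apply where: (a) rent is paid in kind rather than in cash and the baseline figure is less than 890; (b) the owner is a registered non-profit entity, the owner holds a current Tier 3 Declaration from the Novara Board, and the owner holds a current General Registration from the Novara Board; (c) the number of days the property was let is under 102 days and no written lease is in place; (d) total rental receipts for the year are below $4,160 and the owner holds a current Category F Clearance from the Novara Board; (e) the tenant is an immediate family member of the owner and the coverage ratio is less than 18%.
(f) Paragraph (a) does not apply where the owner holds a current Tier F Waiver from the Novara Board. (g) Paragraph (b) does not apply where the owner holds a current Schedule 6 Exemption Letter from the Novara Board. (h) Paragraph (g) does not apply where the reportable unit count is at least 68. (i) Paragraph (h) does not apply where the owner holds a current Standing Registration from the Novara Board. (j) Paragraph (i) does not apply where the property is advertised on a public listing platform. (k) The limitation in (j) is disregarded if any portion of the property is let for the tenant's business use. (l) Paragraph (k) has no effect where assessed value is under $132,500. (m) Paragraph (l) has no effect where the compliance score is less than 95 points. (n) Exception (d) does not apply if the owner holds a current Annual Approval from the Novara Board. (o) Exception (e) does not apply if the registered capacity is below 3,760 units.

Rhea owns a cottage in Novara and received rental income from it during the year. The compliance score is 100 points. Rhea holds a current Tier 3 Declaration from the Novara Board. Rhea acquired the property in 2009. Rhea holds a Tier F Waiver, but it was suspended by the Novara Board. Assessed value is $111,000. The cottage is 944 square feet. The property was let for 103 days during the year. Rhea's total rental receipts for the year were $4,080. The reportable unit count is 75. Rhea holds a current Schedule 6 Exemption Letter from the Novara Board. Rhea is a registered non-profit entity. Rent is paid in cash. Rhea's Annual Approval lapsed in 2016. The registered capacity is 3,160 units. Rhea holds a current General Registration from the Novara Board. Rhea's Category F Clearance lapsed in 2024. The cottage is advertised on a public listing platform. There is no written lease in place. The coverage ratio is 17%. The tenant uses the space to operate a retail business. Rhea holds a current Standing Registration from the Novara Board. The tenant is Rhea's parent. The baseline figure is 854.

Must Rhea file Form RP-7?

No — exception (b) applies; Rhea is not required to file Form RP-7.

Exception (a) does not apply: rent is paid in cash.
All of (b)'s requirements are met (Rhea is a registered non-profit; a current Tier 3 Declaration is held; a current General Registration is held). As to paragraphs (g)–(m): (g) operates (a current Schedule 6 Exemption Letter is held), but yields to (h): (h) operates against (g): the reportable unit count is 75, meeting the 68 threshold. (i) would limit (h) — a current Standing Registration is held — but (j) sets (i) aside: (j) applies — the property is publicly advertised. (k) operates (the space is let for business use), but is set aside by (l): (l) operates against (k): assessed value is $111,000, under the $132,500 limit. (m) is inapplicable (the compliance score is 100 points, not less than 95 points), so (l) stands. So (b) applies.
Exception (c) fails — the number of days the property was let is 103 days, not under 102 days.
Exception (d) fails — no current Category F Clearance is held.
Exception (e)'s conditions are all satisfied: the tenant is an immediate family member; the coverage ratio is 17%, less than the 18% limit. However, paragraph (o) must be considered: (o) operates against (e): the registered capacity is 3,160 units, below the 3,760 units limit. So (e) is unavailable.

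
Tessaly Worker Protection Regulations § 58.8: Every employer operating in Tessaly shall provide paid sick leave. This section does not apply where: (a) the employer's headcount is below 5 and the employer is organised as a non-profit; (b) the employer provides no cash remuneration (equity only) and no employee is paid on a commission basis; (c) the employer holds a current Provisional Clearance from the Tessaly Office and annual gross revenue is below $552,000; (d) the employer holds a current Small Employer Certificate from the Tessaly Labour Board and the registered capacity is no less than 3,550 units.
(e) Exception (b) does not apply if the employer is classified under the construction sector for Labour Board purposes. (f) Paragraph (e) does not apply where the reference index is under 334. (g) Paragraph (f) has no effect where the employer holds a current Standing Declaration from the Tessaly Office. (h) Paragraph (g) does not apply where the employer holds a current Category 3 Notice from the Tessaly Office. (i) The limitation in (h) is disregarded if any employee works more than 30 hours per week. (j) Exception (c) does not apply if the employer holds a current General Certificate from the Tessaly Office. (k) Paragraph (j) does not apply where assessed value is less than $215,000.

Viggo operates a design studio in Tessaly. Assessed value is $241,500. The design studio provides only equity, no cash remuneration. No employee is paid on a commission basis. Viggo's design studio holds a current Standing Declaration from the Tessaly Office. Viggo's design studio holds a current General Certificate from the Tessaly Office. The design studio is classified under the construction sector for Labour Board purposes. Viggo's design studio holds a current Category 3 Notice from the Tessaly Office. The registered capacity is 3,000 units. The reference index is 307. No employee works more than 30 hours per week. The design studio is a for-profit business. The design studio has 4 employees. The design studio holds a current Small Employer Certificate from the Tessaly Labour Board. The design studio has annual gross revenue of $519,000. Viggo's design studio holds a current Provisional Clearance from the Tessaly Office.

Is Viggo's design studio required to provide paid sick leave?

No — exception (b) applies; Viggo's design studio is not required to provide paid sick leave.

Exception (a) does not apply: the employer is for-profit.
All of (b)'s requirements are met (remuneration is equity-only; no employee is paid on commission). Considering the limiting provisions: (e) would limit (b) — the design studio is classified under the construction sector — but (f) sets (e) aside: (f) applies — the reference index is 307, under the 334 limit. (g) is engaged (a current Standing Declaration is held), but is displaced by (h): (h) operates against (g): a current Category 3 Notice is held. (i), which would lift (h), is not engaged — no employee exceeds 30 hours/week. (b) remains available.
Exception (c): a current Provisional Clearance is held; annual gross revenue is $519,000, below the $552,000 limit — every condition holds. But: (j) operates against (c): a current General Certificate is held. (k), which would lift (j), does not operate here — assessed value is $241,500, not less than $215,000. Exception (c) does not apply.
Exception (d) fails — the registered capacity is 3,000 units, short of 3,550 units.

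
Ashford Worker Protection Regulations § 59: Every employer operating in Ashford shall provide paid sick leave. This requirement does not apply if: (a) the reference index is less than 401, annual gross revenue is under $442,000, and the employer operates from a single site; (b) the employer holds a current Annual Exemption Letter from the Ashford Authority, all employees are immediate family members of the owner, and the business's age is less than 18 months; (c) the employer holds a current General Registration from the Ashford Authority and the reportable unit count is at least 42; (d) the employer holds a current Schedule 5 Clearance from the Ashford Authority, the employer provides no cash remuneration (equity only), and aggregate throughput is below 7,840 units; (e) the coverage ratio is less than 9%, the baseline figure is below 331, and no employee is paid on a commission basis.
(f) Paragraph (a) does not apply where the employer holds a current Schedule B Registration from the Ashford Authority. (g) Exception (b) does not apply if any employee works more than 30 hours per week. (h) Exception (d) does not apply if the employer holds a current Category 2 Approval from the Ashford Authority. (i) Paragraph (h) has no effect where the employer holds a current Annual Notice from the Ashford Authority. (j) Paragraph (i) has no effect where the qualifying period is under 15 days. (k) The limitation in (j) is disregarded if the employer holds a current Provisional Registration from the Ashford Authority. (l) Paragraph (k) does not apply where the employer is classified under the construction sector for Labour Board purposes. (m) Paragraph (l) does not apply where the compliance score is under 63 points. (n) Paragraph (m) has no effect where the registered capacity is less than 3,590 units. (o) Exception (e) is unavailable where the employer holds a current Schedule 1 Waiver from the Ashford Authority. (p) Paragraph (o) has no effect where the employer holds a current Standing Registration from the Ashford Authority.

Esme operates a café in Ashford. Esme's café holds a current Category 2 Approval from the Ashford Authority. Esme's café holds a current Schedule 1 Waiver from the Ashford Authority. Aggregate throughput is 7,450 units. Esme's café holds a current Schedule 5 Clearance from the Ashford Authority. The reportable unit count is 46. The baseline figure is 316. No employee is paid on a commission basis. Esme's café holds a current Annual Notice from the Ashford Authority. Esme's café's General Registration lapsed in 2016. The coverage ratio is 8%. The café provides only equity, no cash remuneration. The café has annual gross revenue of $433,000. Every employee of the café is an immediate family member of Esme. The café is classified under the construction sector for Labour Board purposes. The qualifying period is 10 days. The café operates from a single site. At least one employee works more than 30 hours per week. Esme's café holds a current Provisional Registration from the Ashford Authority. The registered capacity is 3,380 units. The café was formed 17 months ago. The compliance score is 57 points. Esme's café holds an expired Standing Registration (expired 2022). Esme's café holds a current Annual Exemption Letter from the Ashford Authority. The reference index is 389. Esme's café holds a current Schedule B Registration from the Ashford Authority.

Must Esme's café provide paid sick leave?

Exception (a) is satisfied on its face — the reference index is 389, less than the 401 limit; annual gross revenue is $433,000, under the $442,000 limit; the employer operates from a single site. But: (f) is triggered — a current Schedule B Registration is held. So (a) is unavailable.
Exception (b): a current Annual Exemption Letter is held; every employee is an immediate family member; the business's age is 17 months, less than the 18 months limit — every condition holds. But: (g) operates against (b): at least one employee exceeds 30 hours/week. So (b) is unavailable.
Exception (c) fails — no current General Registration is held.
Exception (d)'s conditions are all satisfied: a current Schedule 5 Clearance is held; remuneration is equity-only; aggregate throughput is 7,450 units, below the 7,840 units limit. But: (h) operates against (d): a current Category 2 Approval is held. (i) would limit (h) — a current Annual Notice is held — but (j) sets (i) aside: (j) operates — the qualifying period is 10 days, under the 15 days limit. (k) would limit (j) — a current Provisional Registration is held — but (l) sets (k) aside: (l) applies — the café is classified under the construction sector. (m) operates (the compliance score is 57 points, under the 63 points limit), but yields to (n): (n) operates — the registered capacity is 3,380 units, less than the 3,590 units limit. So (d) is unavailable.
Exception (e)'s conditions are all satisfied: the coverage ratio is 8%, less than the 9% limit; the baseline figure is 316, below the 331 limit; no employee is paid on commission. But: (o) is engaged — a current Schedule 1 Waiver is held. (p), which would lift (o), does not operate here — the Standing Registration is not current. (e) is therefore removed.
None of the exceptions is available; § 59 applies in full.

Yes — Esme's café must provide paid sick leave.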